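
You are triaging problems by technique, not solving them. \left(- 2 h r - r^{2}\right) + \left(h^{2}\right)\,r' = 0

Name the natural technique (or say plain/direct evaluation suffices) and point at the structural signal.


Technique: the homogeneous substitution — the slope is degree-zero homogeneous: the ratio substitution v = r/h collapses it. Rearranged, this also fits the Bernoulli template directly; the homogeneous substitution reads the structure without the rearrangement.


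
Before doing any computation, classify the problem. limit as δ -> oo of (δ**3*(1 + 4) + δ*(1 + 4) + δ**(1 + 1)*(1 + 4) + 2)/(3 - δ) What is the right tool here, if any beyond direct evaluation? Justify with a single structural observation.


Best approach: dominant-term comparison — as δ grows, only the highest-degree terms matter — compare leading terms and read the limit off. l'Hôpital's at-infinity variant applies to the expression viewed as a single quotient; the leading-term comparison is the direct route.


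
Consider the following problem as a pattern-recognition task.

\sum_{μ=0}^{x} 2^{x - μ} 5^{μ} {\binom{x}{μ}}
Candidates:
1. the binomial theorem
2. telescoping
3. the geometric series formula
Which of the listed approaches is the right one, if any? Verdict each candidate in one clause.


Verdict: the binomial theorem — terms weighting {\binom{x}{μ}} against matched powers of 5 and 2 reassemble into (5 + 2)^x by the binomial theorem.
- the binomial theorem: yes — fits the structure here.
- telescoping: as presented, consecutive terms share no shifted copy to cancel against — no rewrite is on display to change that.
- the geometric series formula — there is no constant term-to-term ratio.


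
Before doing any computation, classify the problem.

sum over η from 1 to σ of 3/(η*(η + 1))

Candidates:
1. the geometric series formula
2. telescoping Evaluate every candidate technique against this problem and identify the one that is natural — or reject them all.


Verdict: telescoping — rewrite 3/(η*(η + 1)) as simple fractions and successive terms eat each other — only the edges survive.
- the geometric series formula: there is no constant term-to-term ratio.
- telescoping: yes, a natural case for it.


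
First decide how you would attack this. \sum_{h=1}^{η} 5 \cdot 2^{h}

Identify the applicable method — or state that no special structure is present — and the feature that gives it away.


Method: the geometric series formula — check a ratio of consecutive terms: it is 2, independent of the index, so the geometric formula closes the sum.


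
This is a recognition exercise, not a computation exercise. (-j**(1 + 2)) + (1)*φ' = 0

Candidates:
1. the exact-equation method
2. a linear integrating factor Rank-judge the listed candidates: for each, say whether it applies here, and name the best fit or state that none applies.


Method: no special technique — the slope is a pure function of j; integrate both sides and be done.
- the exact-equation method: the unknown never enters the equation — exactness holds emptily, with nothing for the method to add.
- a linear integrating factor — the linear template holds only trivially here (the unknown is absent, so the coefficient is zero) — the method is not the natural label.


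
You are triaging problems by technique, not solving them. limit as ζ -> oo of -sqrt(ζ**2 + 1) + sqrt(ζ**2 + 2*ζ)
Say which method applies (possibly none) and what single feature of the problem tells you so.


Method: conjugate multiplication — the ∞ − ∞ radical form is the exact trigger for the conjugate maneuver.


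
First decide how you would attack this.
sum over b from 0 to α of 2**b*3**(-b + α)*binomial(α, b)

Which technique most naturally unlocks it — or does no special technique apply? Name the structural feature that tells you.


Verdict: the binomial theorem — binomial(α, b) weighting matched powers of 2 and 3 is the expanded form of (2 + 3)^α — fold it back up.


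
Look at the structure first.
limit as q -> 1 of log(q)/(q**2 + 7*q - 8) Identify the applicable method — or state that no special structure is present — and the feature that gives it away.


Technique: l'Hôpital's rule (0/0) — numerator and denominator both vanish at 1 — a genuine 0/0 form, which is exactly when l'Hôpital applies. Known elementary limits would finish this too — the rule just bypasses the case analysis.


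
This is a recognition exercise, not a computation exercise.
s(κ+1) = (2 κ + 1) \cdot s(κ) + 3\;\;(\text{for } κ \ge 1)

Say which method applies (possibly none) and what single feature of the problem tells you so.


Diagnosis: a summation factor — one-term recursion with variable weight 2 κ + 1 is solved by product normalization, not by root-finding.


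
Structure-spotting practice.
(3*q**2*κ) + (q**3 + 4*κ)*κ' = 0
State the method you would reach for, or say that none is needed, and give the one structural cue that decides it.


Diagnosis: the exact-equation method — the compatibility test passes: the κ-derivative of 3*q**2*κ matches the q-derivative of q**3 + 4*κ, so integrate a potential.


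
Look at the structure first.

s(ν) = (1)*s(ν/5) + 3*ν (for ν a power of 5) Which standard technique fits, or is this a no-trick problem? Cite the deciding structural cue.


Best approach: the master substitution — the argument ν/5 divides the index by 5; the standard ν = 5^m substitution converts it to a constant-shift recurrence.


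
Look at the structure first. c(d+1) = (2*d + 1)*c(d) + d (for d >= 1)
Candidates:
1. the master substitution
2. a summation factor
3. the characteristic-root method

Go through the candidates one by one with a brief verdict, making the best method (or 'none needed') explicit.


Technique: a summation factor — the coefficient 2*d + 1 drifts with the index, so no fixed root exists; normalizing by the cumulative product telescopes it.
- the master substitution — the recursion steps by a constant offset, so exponential reindexing is pointless.
- a summation factor: a fit — the right tool for this form.
- the characteristic-root method — the coefficients vary with the index, breaking the constant-coefficient structure the method needs.


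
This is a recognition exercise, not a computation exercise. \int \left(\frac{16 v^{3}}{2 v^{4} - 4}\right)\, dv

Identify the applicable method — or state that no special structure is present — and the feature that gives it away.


Diagnosis: u-substitution — collected, the integrand has one factor that is, up to a constant, the derivative of an inner expression the rest depends on — substitute for that inner expression.


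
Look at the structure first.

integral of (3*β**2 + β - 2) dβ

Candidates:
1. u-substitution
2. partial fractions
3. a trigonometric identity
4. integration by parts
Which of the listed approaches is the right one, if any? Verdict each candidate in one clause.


Diagnosis: no special technique — a term-by-term power-rule job in β; no substitution or rearrangement earns its keep here.
- u-substitution — any workable substitution here is cosmetic — the integrand is already in directly integrable form.
- partial fractions: there is no rational-function structure to decompose.
- a trigonometric identity — with no trigonometric functions present, identity rewriting has no target.
- integration by parts — parts would only shuffle a directly integrable integrand.


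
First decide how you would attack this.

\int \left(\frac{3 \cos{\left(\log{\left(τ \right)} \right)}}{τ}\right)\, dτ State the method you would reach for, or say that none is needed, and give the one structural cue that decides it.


Method: u-substitution — collected, the integrand has one factor that is, up to a constant, the derivative of an inner expression the rest depends on — substitute for that inner expression.


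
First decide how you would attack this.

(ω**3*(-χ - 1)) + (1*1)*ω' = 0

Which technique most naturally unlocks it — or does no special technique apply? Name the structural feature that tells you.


Verdict: separation of variables — solved for the derivative, the right side splits multiplicatively into a function of each variable alone — divide and integrate each side.


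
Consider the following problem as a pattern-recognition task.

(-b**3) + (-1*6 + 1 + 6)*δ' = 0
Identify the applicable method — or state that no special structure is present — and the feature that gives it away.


Verdict: no special technique — the slope is a pure function of b; integrate both sides and be done.


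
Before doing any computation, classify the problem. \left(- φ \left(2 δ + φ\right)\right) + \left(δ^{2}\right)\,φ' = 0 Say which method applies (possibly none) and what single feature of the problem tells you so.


Verdict: the homogeneous substitution — the slope is degree-zero homogeneous: the ratio substitution v = φ/δ collapses it. A Bernoulli rewrite works here as the equation stands — the homogeneous substitution is the more immediate reading.


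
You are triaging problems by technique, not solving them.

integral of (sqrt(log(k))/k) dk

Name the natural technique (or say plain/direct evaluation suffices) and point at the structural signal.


Best approach: u-substitution — collected, the integrand has one factor that is, up to a constant, the derivative of an inner expression the rest depends on — substitute for that inner expression.


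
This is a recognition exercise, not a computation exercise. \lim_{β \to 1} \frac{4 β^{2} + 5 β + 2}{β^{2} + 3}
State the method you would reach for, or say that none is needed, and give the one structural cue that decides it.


Best approach: no special technique — the expression is continuous at the evaluation point — substitute directly; no indeterminate form appears.


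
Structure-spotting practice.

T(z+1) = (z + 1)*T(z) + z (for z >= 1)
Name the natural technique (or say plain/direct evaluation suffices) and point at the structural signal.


Verdict: a summation factor — normalize by the running product of z + 1: the left side becomes a difference, and differences sum.


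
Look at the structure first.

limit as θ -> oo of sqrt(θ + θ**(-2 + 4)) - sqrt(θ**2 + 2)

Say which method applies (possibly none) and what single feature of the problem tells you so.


Diagnosis: conjugate multiplication — sqrt(θ + θ**(-2 + 4)) and sqrt(θ**2 + 2) both blow up, but their difference is tame once the conjugate rationalizes it.


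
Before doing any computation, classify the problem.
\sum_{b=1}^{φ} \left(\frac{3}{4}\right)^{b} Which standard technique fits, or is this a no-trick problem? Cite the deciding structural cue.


Best approach: the geometric series formula — check a ratio of consecutive terms: it is \frac{3}{4}, independent of the index, so the geometric formula closes the sum.


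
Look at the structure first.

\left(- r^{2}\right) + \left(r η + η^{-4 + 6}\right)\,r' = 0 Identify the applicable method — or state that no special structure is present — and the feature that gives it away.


Best approach: the homogeneous substitution — solved for the derivative, the right side is unchanged under scaling η and r together — it depends only on the ratio r/η, so substitute a single ratio variable. A Bernoulli substitution after rearrangement (possibly exchanging dependent and independent variable) is a fair alternative; the homogeneous route works on the equation as it stands.


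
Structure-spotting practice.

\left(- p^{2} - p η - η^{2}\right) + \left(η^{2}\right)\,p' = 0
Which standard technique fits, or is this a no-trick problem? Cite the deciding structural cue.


Verdict: the homogeneous substitution — solved for the derivative, the right side is unchanged under scaling η and p together — it depends only on the ratio p/η, so substitute a single ratio variable.


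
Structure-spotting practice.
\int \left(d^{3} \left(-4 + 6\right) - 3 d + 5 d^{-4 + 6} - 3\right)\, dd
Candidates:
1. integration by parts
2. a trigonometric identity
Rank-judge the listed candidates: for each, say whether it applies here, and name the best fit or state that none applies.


Diagnosis: no special technique — scan for structure and find none: constant multiples of powers of d, integrate directly.
- integration by parts: splitting off a factor buys nothing — the integrand integrates directly without parts.
- a trigonometric identity — there is no trigonometric structure at all — the integrand carries no sine or cosine to rewrite.


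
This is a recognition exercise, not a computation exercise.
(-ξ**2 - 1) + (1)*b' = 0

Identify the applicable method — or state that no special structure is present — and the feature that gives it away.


Technique: no special technique — with b absent the equation is not coupled at all: direct integration in ξ.


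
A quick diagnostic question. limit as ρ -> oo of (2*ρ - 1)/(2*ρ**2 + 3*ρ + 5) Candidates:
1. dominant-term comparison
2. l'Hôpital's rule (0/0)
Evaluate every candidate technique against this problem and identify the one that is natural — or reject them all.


Method: dominant-term comparison — divide by the highest power of ρ present: lower-order terms vanish and the dominant ratio remains.
- dominant-term comparison — applies; the problem has the shape this method handles.
- l'Hôpital's rule (0/0): no 0/0 form appears: written as one quotient, top and bottom both grow without bound, and the ratio is decided by their leading terms.


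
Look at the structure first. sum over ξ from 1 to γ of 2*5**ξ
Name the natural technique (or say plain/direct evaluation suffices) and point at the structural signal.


Method: the geometric series formula — the ratio of consecutive terms is the constant 5, independent of the index — a geometric sum.


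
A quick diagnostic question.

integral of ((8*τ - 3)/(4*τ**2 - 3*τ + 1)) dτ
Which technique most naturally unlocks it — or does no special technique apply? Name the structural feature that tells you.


Best approach: u-substitution — read it as f(4*τ**2 - 3*τ + 1) times a constant multiple of d(4*τ**2 - 3*τ + 1): one substitution, u = 4*τ**2 - 3*τ + 1, finishes it.


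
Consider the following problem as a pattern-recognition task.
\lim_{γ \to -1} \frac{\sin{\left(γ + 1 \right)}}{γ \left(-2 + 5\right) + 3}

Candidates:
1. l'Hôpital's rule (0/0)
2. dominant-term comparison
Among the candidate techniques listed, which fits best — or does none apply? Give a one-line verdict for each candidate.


Diagnosis: l'Hôpital's rule (0/0) — numerator and denominator both vanish at -1 — a genuine 0/0 form, which is exactly when l'Hôpital applies. One could equally expand both pieces locally and compare leading terms; the rule does that in one stroke.
- l'Hôpital's rule (0/0) — yes, a natural case for it.
- dominant-term comparison: no ranking of term growth rates resolves the limit here.


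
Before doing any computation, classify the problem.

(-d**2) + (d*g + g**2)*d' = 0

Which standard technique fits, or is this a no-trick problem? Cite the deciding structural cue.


Method: the homogeneous substitution — the slope is degree-zero homogeneous: the ratio substitution v = d/g collapses it. Suitably rearranged — at times with the variables' roles exchanged — this doubles as a Bernoulli equation; the homogeneous reading needs no such setup.


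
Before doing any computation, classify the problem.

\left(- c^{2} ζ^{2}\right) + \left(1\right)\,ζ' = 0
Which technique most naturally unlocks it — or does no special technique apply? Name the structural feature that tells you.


Best approach: separation of variables — one side of the product carries the independent variable, the other the unknown — the textbook separation shape.


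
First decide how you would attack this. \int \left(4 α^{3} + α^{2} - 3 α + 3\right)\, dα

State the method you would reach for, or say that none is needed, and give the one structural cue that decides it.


Technique: no special technique — every term is a constant multiple of a power of α; term-wise power-rule integration needs no preliminary transformation.


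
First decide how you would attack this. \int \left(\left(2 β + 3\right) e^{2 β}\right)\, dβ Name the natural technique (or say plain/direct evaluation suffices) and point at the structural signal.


Method: integration by parts — the integrand splits as 2 β + 3 times e^{2 β} — repeatedly differentiating the polynomial part kills it, which is the parts ladder.


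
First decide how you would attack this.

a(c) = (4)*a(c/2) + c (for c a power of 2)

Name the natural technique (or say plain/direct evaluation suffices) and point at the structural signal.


Method: the master substitution — the argument contracts 2-fold per step: reindex c exponentially and solve the linear recurrence in the new index.


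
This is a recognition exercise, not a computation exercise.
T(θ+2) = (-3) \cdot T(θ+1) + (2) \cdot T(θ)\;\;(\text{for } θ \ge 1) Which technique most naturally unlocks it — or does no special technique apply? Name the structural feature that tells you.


Verdict: the characteristic-root method — the recurrence is linear and homogeneous with constant coefficients, so the ansatz r^θ turns it into a polynomial equation for r.


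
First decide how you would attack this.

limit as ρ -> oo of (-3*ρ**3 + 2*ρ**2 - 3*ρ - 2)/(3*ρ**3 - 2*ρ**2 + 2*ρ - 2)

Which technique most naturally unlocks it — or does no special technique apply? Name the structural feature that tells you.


Method: dominant-term comparison — as ρ grows, only the highest-degree terms matter — compare leading terms and read the limit off. l'Hôpital's at-infinity variant applies to the expression viewed as a single quotient; the leading-term comparison is the direct route.


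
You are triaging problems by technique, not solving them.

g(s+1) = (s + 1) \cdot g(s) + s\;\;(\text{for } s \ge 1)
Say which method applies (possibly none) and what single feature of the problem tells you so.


Best approach: a summation factor — it is first-order linear but the coefficient s + 1 depends on the index, so multiply through by a summation factor to telescope it.


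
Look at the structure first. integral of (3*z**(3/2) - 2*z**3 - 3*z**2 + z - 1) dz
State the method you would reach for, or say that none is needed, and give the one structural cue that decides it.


Verdict: no special technique — nothing composite, nothing rational, nothing trigonometric — each constant-multiple power of z integrates by the power rule alone.


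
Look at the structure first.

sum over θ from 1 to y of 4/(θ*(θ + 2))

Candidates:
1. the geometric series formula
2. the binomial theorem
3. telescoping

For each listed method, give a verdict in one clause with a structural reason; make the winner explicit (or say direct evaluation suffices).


Best approach: telescoping — 4/(θ*(θ + 2)) decomposes into shift-paired simple fractions; the series telescopes to finitely many boundary pieces.
- the geometric series formula — there is no constant term-to-term ratio.
- the binomial theorem: the terms do not reassemble into a binomial power.
- telescoping — a fit — the right tool for this form.


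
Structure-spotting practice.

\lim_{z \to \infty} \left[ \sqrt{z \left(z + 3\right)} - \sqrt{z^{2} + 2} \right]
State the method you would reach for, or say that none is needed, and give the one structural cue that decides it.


Method: conjugate multiplication — an infinity-minus-infinity difference with a surviving radical — multiply by the conjugate to cancel the divergence.


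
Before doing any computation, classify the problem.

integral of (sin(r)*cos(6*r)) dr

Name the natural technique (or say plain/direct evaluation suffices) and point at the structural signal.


Technique: a trigonometric identity — two different frequencies multiply in sin(r)*cos(6*r); the product-to-sum formula separates them.


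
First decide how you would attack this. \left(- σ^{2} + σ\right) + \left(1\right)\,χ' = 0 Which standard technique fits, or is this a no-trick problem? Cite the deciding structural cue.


Method: no special technique — solved for the derivative, χ never appears on the right — this is a direct integration in σ, not a differential-equations problem at heart.


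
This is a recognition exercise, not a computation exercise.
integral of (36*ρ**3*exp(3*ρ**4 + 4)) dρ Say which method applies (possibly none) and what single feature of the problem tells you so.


Diagnosis: u-substitution — structure check: outer function, inner expression 3*ρ**4 + 4, inner derivative as a factor — the classic u = 3*ρ**4 + 4 pattern.


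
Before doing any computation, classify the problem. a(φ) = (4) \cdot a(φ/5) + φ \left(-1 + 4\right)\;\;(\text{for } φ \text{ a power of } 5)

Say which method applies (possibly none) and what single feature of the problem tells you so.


Verdict: the master substitution — the argument shrinks by the factor 5, so measure the index on a logarithmic scale and the recursion becomes a shift.


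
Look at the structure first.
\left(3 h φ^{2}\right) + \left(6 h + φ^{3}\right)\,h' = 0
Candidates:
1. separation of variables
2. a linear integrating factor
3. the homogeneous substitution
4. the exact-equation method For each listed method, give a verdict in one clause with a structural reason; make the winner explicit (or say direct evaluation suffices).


Technique: the exact-equation method — take the mixed partials of 3 h φ^{2} and 6 h + φ^{3}: they are equal, which certifies an exact differential.
- separation of variables — no division isolates the independent variable from the unknown.
- a linear integrating factor — the unknown enters nonlinearly (through a power, a denominator, or a transcendental function), which the linear integrating-factor recipe cannot absorb as-is — any repair would come from a preliminary substitution, not the factor.
- the homogeneous substitution — solved for the derivative, the right side changes under joint scaling of the two variables.
- the exact-equation method — applicable, and directly so.


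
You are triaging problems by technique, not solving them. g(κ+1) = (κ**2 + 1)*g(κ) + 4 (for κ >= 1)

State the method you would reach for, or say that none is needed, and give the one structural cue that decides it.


Diagnosis: a summation factor — normalize by the running product of κ**2 + 1: the left side becomes a difference, and differences sum.


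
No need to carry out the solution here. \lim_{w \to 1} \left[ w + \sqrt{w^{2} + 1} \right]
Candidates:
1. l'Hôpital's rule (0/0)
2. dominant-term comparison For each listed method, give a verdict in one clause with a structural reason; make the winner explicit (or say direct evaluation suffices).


Method: no special technique — the function is continuous at 1; evaluation is itself the limit, no machinery required.
- l'Hôpital's rule (0/0): evaluation at the point is determinate, so the rule has nothing to repair.
- dominant-term comparison — this is not a rational comparison of growth rates at infinity.


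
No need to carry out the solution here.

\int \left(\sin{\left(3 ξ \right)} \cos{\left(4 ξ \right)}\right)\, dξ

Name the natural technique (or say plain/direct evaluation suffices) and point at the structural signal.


Diagnosis: a trigonometric identity — cross-frequency products like \sin{\left(3 ξ \right)} \cos{\left(4 ξ \right)} are the textbook product-to-sum case — the identity converts them to directly integrable sinusoids.


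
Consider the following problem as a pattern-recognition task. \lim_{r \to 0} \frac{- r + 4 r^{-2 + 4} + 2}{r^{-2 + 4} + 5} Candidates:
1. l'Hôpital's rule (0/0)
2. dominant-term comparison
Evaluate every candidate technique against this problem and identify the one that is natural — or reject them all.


Best approach: no special technique — no zero denominators, no indeterminate clash at 0 — substitute and read off the value.
- l'Hôpital's rule (0/0) — substituting the point produces a determinate value, not a 0 over 0 clash.
- dominant-term comparison: no ranking of term growth rates resolves the limit here.


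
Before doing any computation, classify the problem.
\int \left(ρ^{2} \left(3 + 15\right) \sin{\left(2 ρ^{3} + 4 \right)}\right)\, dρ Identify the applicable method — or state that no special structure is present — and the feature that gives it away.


Technique: u-substitution — everything non-trivial happens through the inner expression 2 ρ^{3} + 4, and its derivative accounts for the remaining factor up to a constant, so set u = 2 ρ^{3} + 4.


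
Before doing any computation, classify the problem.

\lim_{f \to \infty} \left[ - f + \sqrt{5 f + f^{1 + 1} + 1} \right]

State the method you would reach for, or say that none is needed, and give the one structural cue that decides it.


Diagnosis: conjugate multiplication — turning the difference into a conjugate-rationalized ratio makes the limit readable.


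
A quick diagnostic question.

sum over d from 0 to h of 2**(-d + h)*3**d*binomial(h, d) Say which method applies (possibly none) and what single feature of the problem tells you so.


Technique: the binomial theorem — terms weighting binomial(h, d) against matched powers of 3 and 2 reassemble into (3 + 2)^h by the binomial theorem.


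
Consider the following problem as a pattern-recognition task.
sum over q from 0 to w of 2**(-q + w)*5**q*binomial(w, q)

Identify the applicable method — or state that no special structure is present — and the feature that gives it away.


Technique: the binomial theorem — binomial coefficients against complementary powers of 5 and 2: recognize the binomial expansion and resum.


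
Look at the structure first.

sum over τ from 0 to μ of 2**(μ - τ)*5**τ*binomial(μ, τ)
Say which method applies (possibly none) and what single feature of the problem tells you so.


Technique: the binomial theorem — the binomial coefficients weight matched powers of 5 and 2, which is exactly the expansion of a binomial power.


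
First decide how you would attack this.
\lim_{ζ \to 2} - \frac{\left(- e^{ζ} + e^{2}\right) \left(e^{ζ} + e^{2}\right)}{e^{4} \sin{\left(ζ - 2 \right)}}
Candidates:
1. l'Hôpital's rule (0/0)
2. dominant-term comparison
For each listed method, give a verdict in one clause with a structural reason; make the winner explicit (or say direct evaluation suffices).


Diagnosis: l'Hôpital's rule (0/0) — numerator and denominator both vanish at 2 — a genuine 0/0 form, which is exactly when l'Hôpital applies. One could equally expand both pieces locally and compare leading terms; the rule does that in one stroke.
- l'Hôpital's rule (0/0): applicable, and directly so.
- dominant-term comparison: this is not a rational comparison of growth rates at infinity.


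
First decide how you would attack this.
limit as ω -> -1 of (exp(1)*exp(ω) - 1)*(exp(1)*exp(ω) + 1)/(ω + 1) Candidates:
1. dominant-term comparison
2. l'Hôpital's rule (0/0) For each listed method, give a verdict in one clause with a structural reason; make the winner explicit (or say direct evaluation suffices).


Best approach: l'Hôpital's rule (0/0) — substituting -1 gives 0 over 0; differentiate top and bottom once and re-evaluate. A first-order expansion at the point is an equally standard path; the rule packages it.
- dominant-term comparison — leading-power comparison does not apply to this form.
- l'Hôpital's rule (0/0): applies; the problem has the shape this method handles.


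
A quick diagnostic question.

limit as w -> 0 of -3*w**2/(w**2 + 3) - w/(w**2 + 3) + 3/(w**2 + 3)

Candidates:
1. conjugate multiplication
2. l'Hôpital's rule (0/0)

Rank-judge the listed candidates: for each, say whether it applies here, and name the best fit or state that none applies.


Verdict: no special technique — the function is continuous at 0; evaluation is itself the limit, no machinery required.
- conjugate multiplication — there is no infinity-minus-infinity radical difference to rationalize.
- l'Hôpital's rule (0/0): substituting the point produces a determinate value, not a 0 over 0 clash.


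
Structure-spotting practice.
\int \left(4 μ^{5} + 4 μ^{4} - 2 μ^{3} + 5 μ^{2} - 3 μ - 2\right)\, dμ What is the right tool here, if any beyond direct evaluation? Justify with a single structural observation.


Diagnosis: no special technique — scan for structure and find none: constant multiples of powers of μ, integrate directly.


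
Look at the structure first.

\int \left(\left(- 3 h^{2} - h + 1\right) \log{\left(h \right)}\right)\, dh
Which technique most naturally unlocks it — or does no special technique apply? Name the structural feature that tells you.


Best approach: integration by parts — the logarithm \log{\left(h \right)} has no power-rule antiderivative to read off directly, but its derivative is algebraic — so differentiate \log{\left(h \right)} and integrate the polynomial factor - 3 h^{2} - h + 1.


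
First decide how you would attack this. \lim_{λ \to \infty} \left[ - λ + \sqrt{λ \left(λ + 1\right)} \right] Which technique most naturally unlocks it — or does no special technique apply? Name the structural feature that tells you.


Best approach: conjugate multiplication — the difference \sqrt{λ \left(λ + 1\right)} - λ is an ∞ − ∞ stalemate; its conjugate partner breaks the tie.


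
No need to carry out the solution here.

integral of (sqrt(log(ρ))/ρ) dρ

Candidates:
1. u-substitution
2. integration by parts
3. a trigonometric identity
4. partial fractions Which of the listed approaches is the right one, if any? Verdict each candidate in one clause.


Diagnosis: u-substitution — the only nontrivial dependence routes through log(ρ), whose derivative supplies the leftover factor up to a constant multiple — u = log(ρ) flattens it.
- u-substitution — applies; the problem has the shape this method handles.
- integration by parts: the integrand does not split as a nonconstant polynomial times an exp, sine, cosine of a linear argument, or logarithm — no polynomial-kernel parts product to differentiate one side of.
- a trigonometric identity: no sine or cosine appears, so there is nothing for a trigonometric identity to act on.
- partial fractions: there is no rational-function structure to decompose.


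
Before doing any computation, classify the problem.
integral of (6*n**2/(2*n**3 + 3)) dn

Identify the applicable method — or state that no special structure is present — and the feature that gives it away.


Best approach: u-substitution — 6*n**2 matches the derivative of 2*n**3 + 3 up to a constant; with u = 2*n**3 + 3 the whole integrand folds into a function of u alone.


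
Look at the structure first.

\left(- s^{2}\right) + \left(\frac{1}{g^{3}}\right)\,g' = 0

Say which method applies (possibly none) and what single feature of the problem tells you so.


Diagnosis: separation of variables — the derivative equals a pure function of s (namely s^{2}) times a pure function of g (namely g^{3}); divide and integrate each side. The cross-partial test also passes here (vacuously, each side single-variable); the potential-function route would work, separation is simply more immediate.


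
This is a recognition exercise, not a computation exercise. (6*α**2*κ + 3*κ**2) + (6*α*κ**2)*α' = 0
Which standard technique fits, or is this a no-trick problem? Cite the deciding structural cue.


Method: the exact-equation method — equality of cross partials is the green light — assemble the potential function term by term.


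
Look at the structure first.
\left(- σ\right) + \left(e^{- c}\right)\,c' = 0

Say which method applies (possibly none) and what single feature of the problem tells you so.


Method: separation of variables — separating collects all c-dependence with the derivative and leaves all σ-dependence opposite: variables separate. An exactness check succeeds on this form as well — separation and the potential function arrive at the same answer, separation more directly.


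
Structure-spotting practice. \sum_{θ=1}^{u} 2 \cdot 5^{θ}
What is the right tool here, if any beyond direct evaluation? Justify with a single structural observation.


Best approach: the geometric series formula — the ratio of consecutive terms is the constant 5, independent of the index — a geometric sum.


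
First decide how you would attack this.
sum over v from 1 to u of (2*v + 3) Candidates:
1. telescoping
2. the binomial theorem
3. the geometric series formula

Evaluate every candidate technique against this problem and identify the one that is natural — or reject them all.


Verdict: no special technique — recognize the absence of structure: constant-multiple powers of v summed plainly, no special method required.
- telescoping — writing out consecutive terms as given produces no pairwise cancellation.
- the binomial theorem — there is no sum-raised-to-a-power identity hiding in these terms.
- the geometric series formula: there is no constant term-to-term ratio.


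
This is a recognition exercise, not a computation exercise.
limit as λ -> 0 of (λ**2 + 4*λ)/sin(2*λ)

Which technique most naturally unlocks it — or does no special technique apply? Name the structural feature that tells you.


Technique: l'Hôpital's rule (0/0) — plug in 0: top and bottom both hit zero, so differentiate each and retry. One could equally expand both pieces locally and compare leading terms; the rule does that in one stroke.


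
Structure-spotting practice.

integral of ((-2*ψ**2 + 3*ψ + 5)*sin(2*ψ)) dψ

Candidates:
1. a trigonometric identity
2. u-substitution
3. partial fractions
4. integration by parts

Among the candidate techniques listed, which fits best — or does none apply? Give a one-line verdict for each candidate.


Verdict: integration by parts — a polynomial -2*ψ**2 + 3*ψ + 5 against the kernel sin(2*ψ) is the signature bounded-ladder case for integration by parts.
- a trigonometric identity: no identity rewrites this into an easier trigonometric form.
- u-substitution: no subexpression of the integrand pairs with its own derivative as a factor — individual terms may offer their own substitutions, but any change of variable covering the whole integral would have to be constructed from outside the expression.
- partial fractions — the expression is not a ratio of polynomials that decomposes further.
- integration by parts: applies; the problem has the shape this method handles.


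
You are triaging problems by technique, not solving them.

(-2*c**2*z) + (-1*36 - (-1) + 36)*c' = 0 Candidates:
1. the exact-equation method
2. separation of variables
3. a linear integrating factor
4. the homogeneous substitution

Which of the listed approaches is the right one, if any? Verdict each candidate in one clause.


Technique: separation of variables — solved for the derivative, the right side splits multiplicatively into a function of each variable alone — divide and integrate each side.
- the exact-equation method — the mixed-partials test fails on this split — it is not an exact differential as presented.
- separation of variables: a fit — the right tool for this form.
- a linear integrating factor — a nonlinear term in the unknown puts this outside the integrating-factor template.
- the homogeneous substitution — solved for the derivative, the right side changes under joint scaling of the two variables.


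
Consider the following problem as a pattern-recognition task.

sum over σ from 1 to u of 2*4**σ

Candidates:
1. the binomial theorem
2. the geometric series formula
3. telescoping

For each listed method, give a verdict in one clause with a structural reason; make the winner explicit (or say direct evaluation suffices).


Diagnosis: the geometric series formula — each summand is the previous one scaled by 4; that constant multiplier is itself the geometric structure.
- the binomial theorem: the terms lack the binomial-coefficient-weighted complementary-power pattern of an expansion.
- the geometric series formula — yes — fits the structure here.
- telescoping — writing out consecutive terms as given produces no pairwise cancellation.


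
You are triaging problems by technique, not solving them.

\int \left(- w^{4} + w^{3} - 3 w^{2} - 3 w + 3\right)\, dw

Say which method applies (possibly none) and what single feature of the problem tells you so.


Method: no special technique — nothing composite, nothing rational, nothing trigonometric — each constant-multiple power of w integrates by the power rule alone.


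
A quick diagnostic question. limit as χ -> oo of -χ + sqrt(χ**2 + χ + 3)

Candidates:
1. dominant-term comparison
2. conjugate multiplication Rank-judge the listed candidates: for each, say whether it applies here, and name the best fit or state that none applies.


Verdict: conjugate multiplication — infinity minus infinity with a radical in play — multiply by the conjugate so the divergences of sqrt(χ**2 + χ + 3) and χ annihilate.
- dominant-term comparison: no dominant power emerges to decide the limit by degree comparison.
- conjugate multiplication — applies; the problem has the shape this method handles.


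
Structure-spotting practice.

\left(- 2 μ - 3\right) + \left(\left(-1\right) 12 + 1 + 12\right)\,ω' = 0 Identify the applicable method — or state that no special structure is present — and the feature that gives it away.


Technique: no special technique — solved for the derivative, ω never appears on the right — this is a direct integration in μ, not a differential-equations problem at heart.


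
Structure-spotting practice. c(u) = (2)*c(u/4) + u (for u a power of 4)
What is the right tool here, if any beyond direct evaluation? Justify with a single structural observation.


Method: the master substitution — treat m = log base 4 of u as the new clock: one recursion step advances m by one while u scales by 4.


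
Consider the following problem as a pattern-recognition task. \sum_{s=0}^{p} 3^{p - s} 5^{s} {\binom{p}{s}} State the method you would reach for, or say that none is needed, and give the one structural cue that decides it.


Best approach: the binomial theorem — the binomial coefficients weight matched powers of 5 and 3, which is exactly the expansion of a binomial power.


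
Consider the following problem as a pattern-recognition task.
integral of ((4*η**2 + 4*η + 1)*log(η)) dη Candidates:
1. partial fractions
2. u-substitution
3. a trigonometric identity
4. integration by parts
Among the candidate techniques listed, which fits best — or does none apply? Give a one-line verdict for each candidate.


Technique: integration by parts — take log(η) as the piece to differentiate: what remains is a power-rule integral in disguise.
- partial fractions: there is no rational-function structure to decompose.
- u-substitution — no subexpression of the integrand serves as a whole-integral substitution inner — individual terms may offer their own, but none carries its derivative as a factor of the full integrand; a working change of variable would have to be constructed from outside the expression.
- a trigonometric identity: no sine or cosine appears, so there is nothing for a trigonometric identity to act on.
- integration by parts: yes, a natural case for it.


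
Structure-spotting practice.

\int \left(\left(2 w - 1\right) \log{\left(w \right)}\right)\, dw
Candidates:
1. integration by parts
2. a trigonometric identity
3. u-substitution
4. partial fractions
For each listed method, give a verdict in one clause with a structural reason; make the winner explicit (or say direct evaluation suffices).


Diagnosis: integration by parts — \log{\left(w \right)} blocks direct integration but differentiates to something rational — parts with the polynomial factor 2 w - 1 as dv.
- integration by parts: yes — fits the structure here.
- a trigonometric identity — with no trigonometric functions present, identity rewriting has no target.
- u-substitution: no subexpression of the integrand pairs with its own derivative as a factor — individual terms may offer their own substitutions, but any change of variable covering the whole integral would have to be constructed from outside the expression.
- partial fractions: the expression is not a ratio of polynomials that decomposes further.
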